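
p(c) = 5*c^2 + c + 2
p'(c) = 10*c + 1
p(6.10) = 194.15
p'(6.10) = 62.00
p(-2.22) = 24.42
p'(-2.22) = -21.20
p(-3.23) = 50.93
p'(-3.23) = -31.30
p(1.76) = 19.25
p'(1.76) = 18.60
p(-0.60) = 3.20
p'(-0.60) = -5.00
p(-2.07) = 21.35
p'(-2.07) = -19.70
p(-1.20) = 8.00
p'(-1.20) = -11.00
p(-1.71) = 14.91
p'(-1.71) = -16.10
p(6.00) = 188.00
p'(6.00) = 61.00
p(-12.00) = 710.00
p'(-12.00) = -119.00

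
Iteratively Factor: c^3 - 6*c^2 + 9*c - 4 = (c - 1)*(c^2 - 5*c + 4) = (c - 4)*(c - 1)*(c - 1)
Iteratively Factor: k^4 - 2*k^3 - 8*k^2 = (k)*(k^3 - 2*k^2 - 8*k) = k*(k - 4)*(k^2 + 2*k) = k^2*(k - 4)*(k + 2)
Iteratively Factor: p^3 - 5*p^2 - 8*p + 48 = (p - 4)*(p^2 - p - 12) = (p - 4)*(p + 3)*(p - 4)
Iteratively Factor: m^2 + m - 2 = (m + 2)*(m - 1)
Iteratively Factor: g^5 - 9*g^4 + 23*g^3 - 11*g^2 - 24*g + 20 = (g - 2)*(g^4 - 7*g^3 + 9*g^2 + 7*g - 10) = (g - 2)*(g + 1)*(g^3 - 8*g^2 + 17*g - 10) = (g - 5)*(g - 2)*(g + 1)*(g^2 - 3*g + 2) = (g - 5)*(g - 2)^2*(g + 1)*(g - 1)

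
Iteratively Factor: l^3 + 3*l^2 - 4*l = (l + 4)*(l^2 - l) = (l - 1)*(l + 4)*(l)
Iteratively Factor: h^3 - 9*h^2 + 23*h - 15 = (h - 3)*(h^2 - 6*h + 5) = (h - 3)*(h - 1)*(h - 5)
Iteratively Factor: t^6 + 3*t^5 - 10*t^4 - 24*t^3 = (t)*(t^5 + 3*t^4 - 10*t^3 - 24*t^2) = t*(t + 4)*(t^4 - t^3 - 6*t^2) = t^2*(t + 4)*(t^3 - t^2 - 6*t) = t^2*(t - 3)*(t + 4)*(t^2 + 2*t) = t^2*(t - 3)*(t + 2)*(t + 4)*(t)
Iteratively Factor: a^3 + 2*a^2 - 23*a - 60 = (a + 3)*(a^2 - a - 20) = (a + 3)*(a + 4)*(a - 5)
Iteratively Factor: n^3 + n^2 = (n + 1)*(n^2) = n*(n + 1)*(n)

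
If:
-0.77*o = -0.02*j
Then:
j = 38.5*o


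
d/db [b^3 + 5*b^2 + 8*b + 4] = 3*b^2 + 10*b + 8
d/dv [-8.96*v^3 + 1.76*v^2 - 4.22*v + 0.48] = -26.88*v^2 + 3.52*v - 4.22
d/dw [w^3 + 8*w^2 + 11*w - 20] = 3*w^2 + 16*w + 11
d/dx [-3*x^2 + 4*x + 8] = 4 - 6*x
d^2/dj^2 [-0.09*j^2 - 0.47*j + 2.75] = -0.180000000000000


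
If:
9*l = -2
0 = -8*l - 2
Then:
No Solution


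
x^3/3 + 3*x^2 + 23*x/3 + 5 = (x/3 + 1)*(x + 1)*(x + 5)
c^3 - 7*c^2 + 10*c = c*(c - 5)*(c - 2)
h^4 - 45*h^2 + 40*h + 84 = (h - 6)*(h - 2)*(h + 1)*(h + 7)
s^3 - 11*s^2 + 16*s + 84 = (s - 7)*(s - 6)*(s + 2)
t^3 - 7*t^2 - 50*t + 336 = (t - 8)*(t - 6)*(t + 7)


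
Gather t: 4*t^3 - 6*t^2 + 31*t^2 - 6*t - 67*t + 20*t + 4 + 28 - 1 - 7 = 4*t^3 + 25*t^2 - 53*t + 24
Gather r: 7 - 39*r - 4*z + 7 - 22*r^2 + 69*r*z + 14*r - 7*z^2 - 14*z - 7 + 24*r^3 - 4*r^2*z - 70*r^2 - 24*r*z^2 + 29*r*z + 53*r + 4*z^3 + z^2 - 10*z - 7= 24*r^3 + r^2*(-4*z - 92) + r*(-24*z^2 + 98*z + 28) + 4*z^3 - 6*z^2 - 28*z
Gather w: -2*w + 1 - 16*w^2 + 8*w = -16*w^2 + 6*w + 1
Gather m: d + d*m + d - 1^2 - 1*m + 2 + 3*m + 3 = 2*d + m*(d + 2) + 4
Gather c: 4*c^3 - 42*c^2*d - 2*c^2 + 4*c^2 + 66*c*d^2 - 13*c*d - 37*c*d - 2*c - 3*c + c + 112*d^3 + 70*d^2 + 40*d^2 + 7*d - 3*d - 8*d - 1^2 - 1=4*c^3 + c^2*(2 - 42*d) + c*(66*d^2 - 50*d - 4) + 112*d^3 + 110*d^2 - 4*d - 2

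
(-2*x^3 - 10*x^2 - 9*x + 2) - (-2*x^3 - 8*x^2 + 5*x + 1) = -2*x^2 - 14*x + 1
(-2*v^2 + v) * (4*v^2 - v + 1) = -8*v^4 + 6*v^3 - 3*v^2 + v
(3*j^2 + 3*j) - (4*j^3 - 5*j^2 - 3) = -4*j^3 + 8*j^2 + 3*j + 3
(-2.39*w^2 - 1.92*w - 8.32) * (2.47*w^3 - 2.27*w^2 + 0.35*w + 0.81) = -5.9033*w^5 + 0.6829*w^4 - 17.0285*w^3 + 16.2785*w^2 - 4.4672*w - 6.7392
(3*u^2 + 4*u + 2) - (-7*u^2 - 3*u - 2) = 10*u^2 + 7*u + 4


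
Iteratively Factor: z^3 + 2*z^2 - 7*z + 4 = (z + 4)*(z^2 - 2*z + 1) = (z - 1)*(z + 4)*(z - 1)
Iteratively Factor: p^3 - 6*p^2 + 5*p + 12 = (p + 1)*(p^2 - 7*p + 12) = (p - 3)*(p + 1)*(p - 4)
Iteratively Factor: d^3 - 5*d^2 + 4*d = (d - 1)*(d^2 - 4*d) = (d - 4)*(d - 1)*(d)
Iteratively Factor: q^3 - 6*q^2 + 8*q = (q - 4)*(q^2 - 2*q) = q*(q - 4)*(q - 2)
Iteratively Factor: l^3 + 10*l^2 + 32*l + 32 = (l + 2)*(l^2 + 8*l + 16) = (l + 2)*(l + 4)*(l + 4)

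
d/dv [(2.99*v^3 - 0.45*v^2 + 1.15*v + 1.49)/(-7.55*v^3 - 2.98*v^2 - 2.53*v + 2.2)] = (-12.3077*v^4 + 2.2356*v^3 + 58.048*v^2 + 6.9004*v + 6.2997)/(57.0025*v^6 + 44.998*v^5 + 47.0834*v^4 - 18.1412*v^3 - 6.7111*v^2 - 11.132*v + 4.84)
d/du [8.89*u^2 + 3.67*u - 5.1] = 17.78*u + 3.67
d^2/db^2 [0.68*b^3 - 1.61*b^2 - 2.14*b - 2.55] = 4.08*b - 3.22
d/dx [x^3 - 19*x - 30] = 3*x^2 - 19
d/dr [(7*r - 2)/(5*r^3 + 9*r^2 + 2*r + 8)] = (-70*r^3 - 33*r^2 + 36*r + 60)/(25*r^6 + 90*r^5 + 101*r^4 + 116*r^3 + 148*r^2 + 32*r + 64)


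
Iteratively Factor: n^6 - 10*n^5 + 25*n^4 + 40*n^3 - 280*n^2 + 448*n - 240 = (n - 5)*(n^5 - 5*n^4 + 40*n^2 - 80*n + 48) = (n - 5)*(n + 3)*(n^4 - 8*n^3 + 24*n^2 - 32*n + 16) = (n - 5)*(n - 2)*(n + 3)*(n^3 - 6*n^2 + 12*n - 8) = (n - 5)*(n - 2)^2*(n + 3)*(n^2 - 4*n + 4) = (n - 5)*(n - 2)^3*(n + 3)*(n - 2)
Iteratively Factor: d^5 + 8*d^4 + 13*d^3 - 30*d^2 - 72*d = (d)*(d^4 + 8*d^3 + 13*d^2 - 30*d - 72) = d*(d + 3)*(d^3 + 5*d^2 - 2*d - 24) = d*(d + 3)^2*(d^2 + 2*d - 8) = d*(d - 2)*(d + 3)^2*(d + 4)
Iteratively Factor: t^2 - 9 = (t + 3)*(t - 3)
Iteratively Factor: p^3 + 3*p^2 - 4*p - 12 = (p - 2)*(p^2 + 5*p + 6) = (p - 2)*(p + 3)*(p + 2)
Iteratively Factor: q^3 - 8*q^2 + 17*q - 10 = (q - 1)*(q^2 - 7*q + 10) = (q - 2)*(q - 1)*(q - 5)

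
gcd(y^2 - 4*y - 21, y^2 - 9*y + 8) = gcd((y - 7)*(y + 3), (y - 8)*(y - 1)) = 1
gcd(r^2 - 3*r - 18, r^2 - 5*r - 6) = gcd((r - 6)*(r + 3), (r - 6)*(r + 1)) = r - 6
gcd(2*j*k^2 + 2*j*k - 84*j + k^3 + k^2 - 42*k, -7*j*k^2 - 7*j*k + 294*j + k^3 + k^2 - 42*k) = k^2 + k - 42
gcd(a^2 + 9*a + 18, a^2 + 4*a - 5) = 1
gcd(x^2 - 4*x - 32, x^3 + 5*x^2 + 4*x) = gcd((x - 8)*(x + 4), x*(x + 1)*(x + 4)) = x + 4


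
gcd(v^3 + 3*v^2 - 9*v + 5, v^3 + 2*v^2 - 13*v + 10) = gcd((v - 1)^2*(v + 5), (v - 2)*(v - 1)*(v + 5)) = v^2 + 4*v - 5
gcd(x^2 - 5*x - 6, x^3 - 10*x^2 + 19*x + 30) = x^2 - 5*x - 6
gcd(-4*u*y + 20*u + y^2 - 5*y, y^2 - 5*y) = y - 5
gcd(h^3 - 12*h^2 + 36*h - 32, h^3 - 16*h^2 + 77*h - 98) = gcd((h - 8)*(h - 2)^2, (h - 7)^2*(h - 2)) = h - 2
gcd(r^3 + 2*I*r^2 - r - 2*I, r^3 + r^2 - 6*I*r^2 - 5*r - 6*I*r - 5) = r + 1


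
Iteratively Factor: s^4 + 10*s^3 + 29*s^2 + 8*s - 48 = (s + 4)*(s^3 + 6*s^2 + 5*s - 12) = (s + 4)^2*(s^2 + 2*s - 3) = (s - 1)*(s + 4)^2*(s + 3)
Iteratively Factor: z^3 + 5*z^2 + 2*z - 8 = (z - 1)*(z^2 + 6*z + 8) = (z - 1)*(z + 4)*(z + 2)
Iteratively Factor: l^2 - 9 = (l + 3)*(l - 3)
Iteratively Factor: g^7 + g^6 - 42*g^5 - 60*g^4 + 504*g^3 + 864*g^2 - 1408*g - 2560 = (g + 4)*(g^6 - 3*g^5 - 30*g^4 + 60*g^3 + 264*g^2 - 192*g - 640) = (g + 4)^2*(g^5 - 7*g^4 - 2*g^3 + 68*g^2 - 8*g - 160) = (g - 4)*(g + 4)^2*(g^4 - 3*g^3 - 14*g^2 + 12*g + 40) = (g - 4)*(g + 2)*(g + 4)^2*(g^3 - 5*g^2 - 4*g + 20) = (g - 5)*(g - 4)*(g + 2)*(g + 4)^2*(g^2 - 4) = (g - 5)*(g - 4)*(g - 2)*(g + 2)*(g + 4)^2*(g + 2)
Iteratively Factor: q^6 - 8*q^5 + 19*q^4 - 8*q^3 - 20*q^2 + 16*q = (q - 2)*(q^5 - 6*q^4 + 7*q^3 + 6*q^2 - 8*q) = (q - 2)*(q - 1)*(q^4 - 5*q^3 + 2*q^2 + 8*q) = (q - 2)*(q - 1)*(q + 1)*(q^3 - 6*q^2 + 8*q) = (q - 2)^2*(q - 1)*(q + 1)*(q^2 - 4*q) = (q - 4)*(q - 2)^2*(q - 1)*(q + 1)*(q)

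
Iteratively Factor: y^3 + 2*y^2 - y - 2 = (y + 2)*(y^2 - 1) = (y - 1)*(y + 2)*(y + 1)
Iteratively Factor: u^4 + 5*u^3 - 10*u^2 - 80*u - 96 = (u + 3)*(u^3 + 2*u^2 - 16*u - 32) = (u + 3)*(u + 4)*(u^2 - 2*u - 8) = (u - 4)*(u + 3)*(u + 4)*(u + 2)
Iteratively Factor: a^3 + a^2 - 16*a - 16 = (a + 4)*(a^2 - 3*a - 4) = (a - 4)*(a + 4)*(a + 1)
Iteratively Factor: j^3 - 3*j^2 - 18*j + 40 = (j - 5)*(j^2 + 2*j - 8) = (j - 5)*(j - 2)*(j + 4)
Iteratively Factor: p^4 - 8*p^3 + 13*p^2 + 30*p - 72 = (p + 2)*(p^3 - 10*p^2 + 33*p - 36) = (p - 4)*(p + 2)*(p^2 - 6*p + 9) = (p - 4)*(p - 3)*(p + 2)*(p - 3)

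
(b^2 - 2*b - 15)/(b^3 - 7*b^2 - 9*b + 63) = (b - 5)/(b^2 - 10*b + 21)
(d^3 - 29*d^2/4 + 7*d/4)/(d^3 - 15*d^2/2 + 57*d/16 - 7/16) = 4*d/(4*d - 1)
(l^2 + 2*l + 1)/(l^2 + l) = (l + 1)/l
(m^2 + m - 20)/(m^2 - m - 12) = (m + 5)/(m + 3)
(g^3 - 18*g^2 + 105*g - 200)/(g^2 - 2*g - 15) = (g^2 - 13*g + 40)/(g + 3)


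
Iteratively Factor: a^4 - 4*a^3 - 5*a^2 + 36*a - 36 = (a - 3)*(a^3 - a^2 - 8*a + 12) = (a - 3)*(a - 2)*(a^2 + a - 6) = (a - 3)*(a - 2)*(a + 3)*(a - 2)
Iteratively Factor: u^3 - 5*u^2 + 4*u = (u - 1)*(u^2 - 4*u) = u*(u - 1)*(u - 4)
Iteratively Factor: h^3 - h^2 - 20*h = (h - 5)*(h^2 + 4*h) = h*(h - 5)*(h + 4)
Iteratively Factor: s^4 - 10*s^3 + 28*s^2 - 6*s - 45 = (s - 3)*(s^3 - 7*s^2 + 7*s + 15) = (s - 3)^2*(s^2 - 4*s - 5) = (s - 3)^2*(s + 1)*(s - 5)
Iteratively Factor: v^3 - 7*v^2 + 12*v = (v - 3)*(v^2 - 4*v) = (v - 4)*(v - 3)*(v)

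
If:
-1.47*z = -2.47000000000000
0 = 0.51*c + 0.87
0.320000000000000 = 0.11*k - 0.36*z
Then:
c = -1.71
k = 8.41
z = 1.68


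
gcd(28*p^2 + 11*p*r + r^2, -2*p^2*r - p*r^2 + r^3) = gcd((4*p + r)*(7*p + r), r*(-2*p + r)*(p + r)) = 1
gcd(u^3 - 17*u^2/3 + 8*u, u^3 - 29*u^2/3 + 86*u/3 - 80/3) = u - 8/3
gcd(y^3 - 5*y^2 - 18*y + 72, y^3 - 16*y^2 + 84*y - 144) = y - 6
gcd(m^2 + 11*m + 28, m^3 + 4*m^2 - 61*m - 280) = m + 7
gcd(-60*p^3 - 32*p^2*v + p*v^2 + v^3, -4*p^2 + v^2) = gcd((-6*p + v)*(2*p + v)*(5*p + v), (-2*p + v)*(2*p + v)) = 2*p + v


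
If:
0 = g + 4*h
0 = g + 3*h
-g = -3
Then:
No Solution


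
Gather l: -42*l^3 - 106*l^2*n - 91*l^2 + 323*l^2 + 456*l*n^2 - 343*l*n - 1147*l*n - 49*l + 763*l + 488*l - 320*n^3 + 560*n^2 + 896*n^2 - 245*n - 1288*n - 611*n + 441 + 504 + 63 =-42*l^3 + l^2*(232 - 106*n) + l*(456*n^2 - 1490*n + 1202) - 320*n^3 + 1456*n^2 - 2144*n + 1008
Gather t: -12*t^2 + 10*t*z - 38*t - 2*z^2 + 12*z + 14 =-12*t^2 + t*(10*z - 38) - 2*z^2 + 12*z + 14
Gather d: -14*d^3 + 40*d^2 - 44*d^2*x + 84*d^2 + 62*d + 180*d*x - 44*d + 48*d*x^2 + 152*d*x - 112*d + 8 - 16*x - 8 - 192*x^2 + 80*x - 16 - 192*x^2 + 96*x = -14*d^3 + d^2*(124 - 44*x) + d*(48*x^2 + 332*x - 94) - 384*x^2 + 160*x - 16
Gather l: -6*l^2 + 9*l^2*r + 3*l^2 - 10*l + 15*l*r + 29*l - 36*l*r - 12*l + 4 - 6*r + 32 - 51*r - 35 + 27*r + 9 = l^2*(9*r - 3) + l*(7 - 21*r) - 30*r + 10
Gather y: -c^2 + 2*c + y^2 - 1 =-c^2 + 2*c + y^2 - 1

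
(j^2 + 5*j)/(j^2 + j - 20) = j/(j - 4)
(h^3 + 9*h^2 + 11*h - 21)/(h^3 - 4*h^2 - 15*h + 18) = (h + 7)/(h - 6)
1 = 1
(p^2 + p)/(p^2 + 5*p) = (p + 1)/(p + 5)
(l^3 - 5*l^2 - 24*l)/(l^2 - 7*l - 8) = l*(l + 3)/(l + 1)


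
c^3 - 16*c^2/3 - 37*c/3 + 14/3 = (c - 7)*(c - 1/3)*(c + 2)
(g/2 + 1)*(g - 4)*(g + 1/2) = g^3/2 - 3*g^2/4 - 9*g/2 - 2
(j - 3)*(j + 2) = j^2 - j - 6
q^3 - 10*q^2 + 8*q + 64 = (q - 8)*(q - 4)*(q + 2)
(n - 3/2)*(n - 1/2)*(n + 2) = n^3 - 13*n/4 + 3/2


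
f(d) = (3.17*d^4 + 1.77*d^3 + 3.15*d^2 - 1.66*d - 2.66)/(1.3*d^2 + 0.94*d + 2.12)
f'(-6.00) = -29.67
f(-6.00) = 88.88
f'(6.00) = 28.85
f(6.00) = 84.15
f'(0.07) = 0.10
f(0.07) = -1.26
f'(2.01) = 9.39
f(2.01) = 7.87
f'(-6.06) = -29.96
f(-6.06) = 90.67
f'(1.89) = 8.80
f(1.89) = 6.77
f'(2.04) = 9.53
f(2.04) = 8.15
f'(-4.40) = -21.88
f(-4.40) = 47.64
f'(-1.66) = -8.53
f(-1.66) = 5.98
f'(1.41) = 6.47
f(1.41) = 3.11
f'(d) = (-2.6*d - 0.94)*(3.17*d^4 + 1.77*d^3 + 3.15*d^2 - 1.66*d - 2.66)/(1.3*d^2 + 0.94*d + 2.12)^2 + (12.68*d^3 + 5.31*d^2 + 6.3*d - 1.66)/(1.3*d^2 + 0.94*d + 2.12) = (8.242*d^5 + 11.2404*d^4 + 30.2092*d^3 + 16.3762*d^2 + 20.272*d - 1.0188)/(1.69*d^4 + 2.444*d^3 + 6.3956*d^2 + 3.9856*d + 4.4944)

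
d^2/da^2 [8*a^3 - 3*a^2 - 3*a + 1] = 48*a - 6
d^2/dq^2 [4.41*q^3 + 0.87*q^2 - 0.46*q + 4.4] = 26.46*q + 1.74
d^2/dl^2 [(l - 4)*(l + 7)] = 2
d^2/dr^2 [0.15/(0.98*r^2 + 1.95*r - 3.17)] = (-0.28812*r^2 - 0.5733*r + 0.15*(1.96*r + 1.95)*(3.92*r + 3.9) + 0.93198)/(0.98*r^2 + 1.95*r - 3.17)^3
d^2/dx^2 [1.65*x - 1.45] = 0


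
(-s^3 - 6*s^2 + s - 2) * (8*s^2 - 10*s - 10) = -8*s^5 - 38*s^4 + 78*s^3 + 34*s^2 + 10*s + 20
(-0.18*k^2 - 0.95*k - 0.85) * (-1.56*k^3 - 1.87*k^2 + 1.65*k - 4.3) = 0.2808*k^5 + 1.8186*k^4 + 2.8055*k^3 + 0.796*k^2 + 2.6825*k + 3.655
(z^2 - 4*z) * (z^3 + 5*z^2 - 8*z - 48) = z^5 + z^4 - 28*z^3 - 16*z^2 + 192*z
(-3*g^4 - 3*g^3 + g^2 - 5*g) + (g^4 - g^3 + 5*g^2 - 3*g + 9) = -2*g^4 - 4*g^3 + 6*g^2 - 8*g + 9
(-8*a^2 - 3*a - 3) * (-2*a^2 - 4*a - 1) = 16*a^4 + 38*a^3 + 26*a^2 + 15*a + 3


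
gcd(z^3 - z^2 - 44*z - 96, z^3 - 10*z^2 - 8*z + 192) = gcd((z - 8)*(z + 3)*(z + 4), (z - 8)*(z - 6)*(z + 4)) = z^2 - 4*z - 32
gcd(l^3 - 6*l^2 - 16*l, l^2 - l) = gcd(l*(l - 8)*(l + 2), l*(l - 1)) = l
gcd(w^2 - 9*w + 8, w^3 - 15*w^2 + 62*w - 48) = w^2 - 9*w + 8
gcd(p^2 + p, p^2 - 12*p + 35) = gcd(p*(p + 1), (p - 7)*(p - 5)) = 1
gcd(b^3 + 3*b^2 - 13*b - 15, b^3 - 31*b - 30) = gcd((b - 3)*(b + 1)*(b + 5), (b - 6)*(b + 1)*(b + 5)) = b^2 + 6*b + 5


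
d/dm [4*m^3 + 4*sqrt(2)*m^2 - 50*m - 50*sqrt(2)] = 12*m^2 + 8*sqrt(2)*m - 50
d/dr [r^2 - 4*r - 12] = 2*r - 4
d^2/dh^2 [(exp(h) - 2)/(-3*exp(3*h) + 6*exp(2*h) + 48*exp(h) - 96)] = 4*(-exp(2*h) - 16)*exp(2*h)/(3*(exp(6*h) - 48*exp(4*h) + 768*exp(2*h) - 4096))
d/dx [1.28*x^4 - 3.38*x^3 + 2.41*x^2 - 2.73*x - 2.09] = 5.12*x^3 - 10.14*x^2 + 4.82*x - 2.73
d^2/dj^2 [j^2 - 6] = 2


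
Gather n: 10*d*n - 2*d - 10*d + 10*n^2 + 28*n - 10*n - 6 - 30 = -12*d + 10*n^2 + n*(10*d + 18) - 36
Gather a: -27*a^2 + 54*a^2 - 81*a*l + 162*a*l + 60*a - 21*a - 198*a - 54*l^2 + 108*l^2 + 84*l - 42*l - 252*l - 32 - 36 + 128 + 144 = 27*a^2 + a*(81*l - 159) + 54*l^2 - 210*l + 204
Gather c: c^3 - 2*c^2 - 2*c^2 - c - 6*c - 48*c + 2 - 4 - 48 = c^3 - 4*c^2 - 55*c - 50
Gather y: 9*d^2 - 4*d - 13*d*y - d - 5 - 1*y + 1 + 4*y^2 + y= 9*d^2 - 13*d*y - 5*d + 4*y^2 - 4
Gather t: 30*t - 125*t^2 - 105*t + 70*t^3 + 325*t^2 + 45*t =70*t^3 + 200*t^2 - 30*t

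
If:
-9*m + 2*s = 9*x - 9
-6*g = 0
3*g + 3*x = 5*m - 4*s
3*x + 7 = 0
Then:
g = 0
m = 67/13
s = 213/26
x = -7/3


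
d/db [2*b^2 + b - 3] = 4*b + 1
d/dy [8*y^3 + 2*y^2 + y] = 24*y^2 + 4*y + 1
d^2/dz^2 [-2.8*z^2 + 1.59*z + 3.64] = -5.60000000000000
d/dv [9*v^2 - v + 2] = 18*v - 1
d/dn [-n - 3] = -1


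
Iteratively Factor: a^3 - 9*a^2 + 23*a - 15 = (a - 1)*(a^2 - 8*a + 15) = (a - 3)*(a - 1)*(a - 5)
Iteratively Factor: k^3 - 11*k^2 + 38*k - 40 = (k - 4)*(k^2 - 7*k + 10) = (k - 5)*(k - 4)*(k - 2)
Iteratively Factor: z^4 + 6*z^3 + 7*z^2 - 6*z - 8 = (z + 1)*(z^3 + 5*z^2 + 2*z - 8) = (z + 1)*(z + 2)*(z^2 + 3*z - 4) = (z - 1)*(z + 1)*(z + 2)*(z + 4)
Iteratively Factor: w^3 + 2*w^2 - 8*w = (w + 4)*(w^2 - 2*w) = (w - 2)*(w + 4)*(w)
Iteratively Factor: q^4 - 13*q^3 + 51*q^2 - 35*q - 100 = (q + 1)*(q^3 - 14*q^2 + 65*q - 100) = (q - 5)*(q + 1)*(q^2 - 9*q + 20) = (q - 5)^2*(q + 1)*(q - 4)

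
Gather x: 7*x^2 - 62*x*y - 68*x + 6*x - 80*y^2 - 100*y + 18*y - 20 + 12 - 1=7*x^2 + x*(-62*y - 62) - 80*y^2 - 82*y - 9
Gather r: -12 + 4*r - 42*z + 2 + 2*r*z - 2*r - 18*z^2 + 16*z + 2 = r*(2*z + 2) - 18*z^2 - 26*z - 8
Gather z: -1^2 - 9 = -10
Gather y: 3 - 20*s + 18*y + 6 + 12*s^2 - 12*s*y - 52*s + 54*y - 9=12*s^2 - 72*s + y*(72 - 12*s)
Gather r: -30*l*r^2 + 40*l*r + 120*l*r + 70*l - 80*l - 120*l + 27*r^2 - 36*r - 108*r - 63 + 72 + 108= -130*l + r^2*(27 - 30*l) + r*(160*l - 144) + 117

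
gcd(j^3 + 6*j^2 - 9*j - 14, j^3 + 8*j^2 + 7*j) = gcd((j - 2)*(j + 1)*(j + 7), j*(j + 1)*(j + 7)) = j^2 + 8*j + 7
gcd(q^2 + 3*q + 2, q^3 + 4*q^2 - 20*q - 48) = q + 2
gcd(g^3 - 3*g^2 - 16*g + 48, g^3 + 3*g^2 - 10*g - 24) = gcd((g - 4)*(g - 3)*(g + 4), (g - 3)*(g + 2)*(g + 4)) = g^2 + g - 12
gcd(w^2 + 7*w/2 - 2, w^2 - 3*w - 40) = 1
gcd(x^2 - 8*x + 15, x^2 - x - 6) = x - 3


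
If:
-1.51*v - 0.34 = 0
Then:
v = -0.23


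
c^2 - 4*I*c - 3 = (c - 3*I)*(c - I)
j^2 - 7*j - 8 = (j - 8)*(j + 1)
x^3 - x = x*(x - 1)*(x + 1)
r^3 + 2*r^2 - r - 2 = (r - 1)*(r + 1)*(r + 2)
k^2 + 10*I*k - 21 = (k + 3*I)*(k + 7*I)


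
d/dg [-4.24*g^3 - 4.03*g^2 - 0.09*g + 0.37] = -12.72*g^2 - 8.06*g - 0.09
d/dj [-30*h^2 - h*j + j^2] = -h + 2*j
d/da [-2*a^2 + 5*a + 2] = 5 - 4*a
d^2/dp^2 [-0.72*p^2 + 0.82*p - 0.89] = -1.44000000000000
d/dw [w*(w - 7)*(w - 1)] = 3*w^2 - 16*w + 7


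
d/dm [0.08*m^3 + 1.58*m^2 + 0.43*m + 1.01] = 0.24*m^2 + 3.16*m + 0.43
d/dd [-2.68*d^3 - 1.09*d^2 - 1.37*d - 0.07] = -8.04*d^2 - 2.18*d - 1.37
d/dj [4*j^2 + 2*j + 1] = 8*j + 2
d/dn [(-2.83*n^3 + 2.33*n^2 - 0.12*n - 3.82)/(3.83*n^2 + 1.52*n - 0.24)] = (-10.8389*n^4 - 8.6032*n^3 + 6.0388*n^2 + 28.1428*n + 5.8352)/(14.6689*n^4 + 11.6432*n^3 + 0.472*n^2 - 0.7296*n + 0.0576)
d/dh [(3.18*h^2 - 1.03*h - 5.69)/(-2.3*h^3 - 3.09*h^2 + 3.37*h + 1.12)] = (7.314*h^4 - 4.738*h^3 - 31.7271*h^2 - 28.041*h + 18.0217)/(5.29*h^6 + 14.214*h^5 - 5.9539*h^4 - 25.9786*h^3 + 4.4353*h^2 + 7.5488*h + 1.2544)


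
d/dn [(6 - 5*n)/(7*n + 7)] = -11/(7*(n + 1)^2)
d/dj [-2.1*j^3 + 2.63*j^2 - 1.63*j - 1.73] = -6.3*j^2 + 5.26*j - 1.63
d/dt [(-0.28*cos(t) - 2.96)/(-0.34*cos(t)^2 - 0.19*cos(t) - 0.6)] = (0.0952*cos(t)^2 + 2.0128*cos(t) + 0.3944)*sin(t)/(0.1156*cos(t)^4 + 0.1292*cos(t)^3 + 0.4441*cos(t)^2 + 0.228*cos(t) + 0.36)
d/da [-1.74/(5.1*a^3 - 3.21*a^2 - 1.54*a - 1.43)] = (26.622*a^2 - 11.1708*a - 2.6796)/(-5.1*a^3 + 3.21*a^2 + 1.54*a + 1.43)^2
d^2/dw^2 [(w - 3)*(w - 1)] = 2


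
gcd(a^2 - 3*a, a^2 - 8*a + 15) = a - 3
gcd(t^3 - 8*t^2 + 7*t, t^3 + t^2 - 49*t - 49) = t - 7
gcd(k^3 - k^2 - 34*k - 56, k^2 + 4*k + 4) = k + 2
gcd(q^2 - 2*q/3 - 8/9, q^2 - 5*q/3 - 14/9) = q + 2/3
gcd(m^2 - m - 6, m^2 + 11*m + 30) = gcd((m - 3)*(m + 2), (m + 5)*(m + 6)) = 1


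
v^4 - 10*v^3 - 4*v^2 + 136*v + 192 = (v - 8)*(v - 6)*(v + 2)^2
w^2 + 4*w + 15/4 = (w + 3/2)*(w + 5/2)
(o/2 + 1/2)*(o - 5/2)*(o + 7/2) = o^3/2 + o^2 - 31*o/8 - 35/8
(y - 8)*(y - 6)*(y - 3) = y^3 - 17*y^2 + 90*y - 144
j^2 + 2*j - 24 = (j - 4)*(j + 6)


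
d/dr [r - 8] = 1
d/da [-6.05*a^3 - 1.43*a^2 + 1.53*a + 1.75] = -18.15*a^2 - 2.86*a + 1.53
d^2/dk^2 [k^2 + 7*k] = 2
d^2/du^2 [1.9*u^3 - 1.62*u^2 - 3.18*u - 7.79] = 11.4*u - 3.24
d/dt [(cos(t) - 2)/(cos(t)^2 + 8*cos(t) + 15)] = (cos(t)^2 - 4*cos(t) - 31)*sin(t)/(cos(t)^2 + 8*cos(t) + 15)^2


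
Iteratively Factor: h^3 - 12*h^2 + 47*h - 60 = (h - 5)*(h^2 - 7*h + 12) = (h - 5)*(h - 3)*(h - 4)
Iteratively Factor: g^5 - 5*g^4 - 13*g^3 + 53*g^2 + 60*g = (g - 4)*(g^4 - g^3 - 17*g^2 - 15*g) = g*(g - 4)*(g^3 - g^2 - 17*g - 15) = g*(g - 5)*(g - 4)*(g^2 + 4*g + 3) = g*(g - 5)*(g - 4)*(g + 1)*(g + 3)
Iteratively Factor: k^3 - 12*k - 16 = (k + 2)*(k^2 - 2*k - 8) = (k - 4)*(k + 2)*(k + 2)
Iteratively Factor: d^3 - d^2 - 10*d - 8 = (d + 2)*(d^2 - 3*d - 4) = (d - 4)*(d + 2)*(d + 1)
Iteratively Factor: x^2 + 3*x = (x)*(x + 3)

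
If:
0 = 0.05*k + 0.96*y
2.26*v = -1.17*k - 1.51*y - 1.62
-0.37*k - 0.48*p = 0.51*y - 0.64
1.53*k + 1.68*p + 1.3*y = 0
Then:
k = -8.61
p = 7.49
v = 3.44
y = 0.45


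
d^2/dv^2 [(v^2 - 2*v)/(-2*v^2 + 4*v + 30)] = 15*(-3*v^2 + 6*v - 19)/(v^6 - 6*v^5 - 33*v^4 + 172*v^3 + 495*v^2 - 1350*v - 3375)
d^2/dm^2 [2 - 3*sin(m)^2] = -6*cos(2*m)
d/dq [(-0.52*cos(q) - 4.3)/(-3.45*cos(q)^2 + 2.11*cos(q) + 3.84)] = (1.794*cos(q)^2 + 29.67*cos(q) - 7.0762)*sin(q)/(11.9025*cos(q)^4 - 14.559*cos(q)^3 - 22.0439*cos(q)^2 + 16.2048*cos(q) + 14.7456)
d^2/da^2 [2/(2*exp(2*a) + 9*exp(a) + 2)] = 2*(2*(4*exp(a) + 9)^2*exp(a) - (8*exp(a) + 9)*(2*exp(2*a) + 9*exp(a) + 2))*exp(a)/(2*exp(2*a) + 9*exp(a) + 2)^3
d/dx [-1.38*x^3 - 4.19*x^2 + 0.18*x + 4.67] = -4.14*x^2 - 8.38*x + 0.18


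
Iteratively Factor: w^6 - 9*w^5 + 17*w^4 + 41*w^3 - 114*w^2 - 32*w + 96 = (w + 2)*(w^5 - 11*w^4 + 39*w^3 - 37*w^2 - 40*w + 48) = (w - 1)*(w + 2)*(w^4 - 10*w^3 + 29*w^2 - 8*w - 48) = (w - 4)*(w - 1)*(w + 2)*(w^3 - 6*w^2 + 5*w + 12) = (w - 4)^2*(w - 1)*(w + 2)*(w^2 - 2*w - 3) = (w - 4)^2*(w - 3)*(w - 1)*(w + 2)*(w + 1)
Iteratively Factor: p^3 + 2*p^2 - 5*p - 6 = (p + 1)*(p^2 + p - 6) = (p - 2)*(p + 1)*(p + 3)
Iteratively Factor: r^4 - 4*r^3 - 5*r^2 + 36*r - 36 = (r - 2)*(r^3 - 2*r^2 - 9*r + 18) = (r - 2)^2*(r^2 - 9) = (r - 2)^2*(r + 3)*(r - 3)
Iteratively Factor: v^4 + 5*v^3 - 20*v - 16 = (v + 4)*(v^3 + v^2 - 4*v - 4) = (v + 1)*(v + 4)*(v^2 - 4) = (v - 2)*(v + 1)*(v + 4)*(v + 2)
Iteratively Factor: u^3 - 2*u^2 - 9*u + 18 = (u - 3)*(u^2 + u - 6) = (u - 3)*(u + 3)*(u - 2)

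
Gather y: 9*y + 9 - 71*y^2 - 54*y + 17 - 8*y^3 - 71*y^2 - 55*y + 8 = -8*y^3 - 142*y^2 - 100*y + 34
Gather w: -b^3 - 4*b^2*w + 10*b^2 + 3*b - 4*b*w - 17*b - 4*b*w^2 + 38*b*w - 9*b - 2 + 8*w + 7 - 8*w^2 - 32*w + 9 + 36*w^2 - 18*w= -b^3 + 10*b^2 - 23*b + w^2*(28 - 4*b) + w*(-4*b^2 + 34*b - 42) + 14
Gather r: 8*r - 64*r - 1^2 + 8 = 7 - 56*r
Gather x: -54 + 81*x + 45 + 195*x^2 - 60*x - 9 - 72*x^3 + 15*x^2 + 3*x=-72*x^3 + 210*x^2 + 24*x - 18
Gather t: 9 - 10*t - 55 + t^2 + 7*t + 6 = t^2 - 3*t - 40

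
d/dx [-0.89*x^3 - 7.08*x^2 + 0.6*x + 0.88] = -2.67*x^2 - 14.16*x + 0.6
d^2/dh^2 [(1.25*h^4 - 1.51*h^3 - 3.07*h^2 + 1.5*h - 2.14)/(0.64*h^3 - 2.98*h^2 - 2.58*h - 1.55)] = (18.054312*h^6 + 53.829528*h^5 + 8.49202800000012*h^4 + 175.294996*h^3 + 9.92161200000004*h^2 - 174.793986*h - 35.468422)/(0.262144*h^9 - 3.661824*h^8 + 13.880064*h^7 + 1.155224*h^6 - 38.217048*h^5 - 85.445916*h^4 - 84.062832*h^3 - 52.43061*h^2 - 18.59535*h - 3.723875)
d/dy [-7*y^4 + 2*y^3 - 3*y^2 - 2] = 2*y*(-14*y^2 + 3*y - 3)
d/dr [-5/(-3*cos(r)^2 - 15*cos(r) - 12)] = 5*(2*cos(r) + 5)*sin(r)/(3*(cos(r)^2 + 5*cos(r) + 4)^2)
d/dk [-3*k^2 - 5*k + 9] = -6*k - 5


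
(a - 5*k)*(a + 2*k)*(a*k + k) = a^3*k - 3*a^2*k^2 + a^2*k - 10*a*k^3 - 3*a*k^2 - 10*k^3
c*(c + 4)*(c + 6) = c^3 + 10*c^2 + 24*c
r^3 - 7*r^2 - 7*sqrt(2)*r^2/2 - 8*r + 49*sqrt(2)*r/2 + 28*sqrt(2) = (r - 8)*(r + 1)*(r - 7*sqrt(2)/2)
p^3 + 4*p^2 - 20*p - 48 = (p - 4)*(p + 2)*(p + 6)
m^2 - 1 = (m - 1)*(m + 1)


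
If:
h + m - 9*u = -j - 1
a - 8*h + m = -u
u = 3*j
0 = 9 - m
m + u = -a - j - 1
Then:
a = -2406/209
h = -36/209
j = 79/209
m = 9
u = 237/209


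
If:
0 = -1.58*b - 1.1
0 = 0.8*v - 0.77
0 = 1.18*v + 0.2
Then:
No Solution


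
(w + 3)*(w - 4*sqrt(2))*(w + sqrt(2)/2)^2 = w^4 - 3*sqrt(2)*w^3 + 3*w^3 - 9*sqrt(2)*w^2 - 15*w^2/2 - 45*w/2 - 2*sqrt(2)*w - 6*sqrt(2)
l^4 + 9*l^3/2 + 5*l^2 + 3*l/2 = l*(l + 1/2)*(l + 1)*(l + 3)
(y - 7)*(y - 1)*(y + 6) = y^3 - 2*y^2 - 41*y + 42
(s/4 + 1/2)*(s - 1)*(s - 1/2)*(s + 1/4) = s^4/4 + 3*s^3/16 - 19*s^2/32 + 3*s/32 + 1/16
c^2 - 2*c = c*(c - 2)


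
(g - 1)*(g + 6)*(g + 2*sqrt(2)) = g^3 + 2*sqrt(2)*g^2 + 5*g^2 - 6*g + 10*sqrt(2)*g - 12*sqrt(2)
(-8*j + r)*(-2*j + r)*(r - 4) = 16*j^2*r - 64*j^2 - 10*j*r^2 + 40*j*r + r^3 - 4*r^2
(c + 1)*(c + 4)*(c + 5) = c^3 + 10*c^2 + 29*c + 20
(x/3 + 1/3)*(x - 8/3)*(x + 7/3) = x^3/3 + 2*x^2/9 - 59*x/27 - 56/27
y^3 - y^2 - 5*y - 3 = (y - 3)*(y + 1)^2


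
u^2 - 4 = (u - 2)*(u + 2)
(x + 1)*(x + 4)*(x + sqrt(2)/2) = x^3 + sqrt(2)*x^2/2 + 5*x^2 + 5*sqrt(2)*x/2 + 4*x + 2*sqrt(2)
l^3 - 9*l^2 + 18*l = l*(l - 6)*(l - 3)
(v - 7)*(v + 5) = v^2 - 2*v - 35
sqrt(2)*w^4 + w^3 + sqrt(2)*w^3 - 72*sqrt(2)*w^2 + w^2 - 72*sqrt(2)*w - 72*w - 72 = (w + 1)*(w - 6*sqrt(2))*(w + 6*sqrt(2))*(sqrt(2)*w + 1)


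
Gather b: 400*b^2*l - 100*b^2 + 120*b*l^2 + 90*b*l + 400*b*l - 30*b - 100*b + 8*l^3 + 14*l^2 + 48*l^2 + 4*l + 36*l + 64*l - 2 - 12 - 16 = b^2*(400*l - 100) + b*(120*l^2 + 490*l - 130) + 8*l^3 + 62*l^2 + 104*l - 30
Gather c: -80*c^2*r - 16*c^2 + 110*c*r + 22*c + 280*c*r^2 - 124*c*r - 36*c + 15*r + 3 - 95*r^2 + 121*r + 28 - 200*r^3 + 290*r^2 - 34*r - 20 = c^2*(-80*r - 16) + c*(280*r^2 - 14*r - 14) - 200*r^3 + 195*r^2 + 102*r + 11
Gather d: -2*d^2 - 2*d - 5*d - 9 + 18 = -2*d^2 - 7*d + 9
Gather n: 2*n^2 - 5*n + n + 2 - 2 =2*n^2 - 4*n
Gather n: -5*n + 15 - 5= 10 - 5*n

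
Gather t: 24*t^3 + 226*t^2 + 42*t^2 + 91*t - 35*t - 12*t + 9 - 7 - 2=24*t^3 + 268*t^2 + 44*t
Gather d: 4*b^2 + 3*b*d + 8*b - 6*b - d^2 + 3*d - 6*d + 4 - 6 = 4*b^2 + 2*b - d^2 + d*(3*b - 3) - 2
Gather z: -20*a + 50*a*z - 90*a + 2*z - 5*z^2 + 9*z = -110*a - 5*z^2 + z*(50*a + 11)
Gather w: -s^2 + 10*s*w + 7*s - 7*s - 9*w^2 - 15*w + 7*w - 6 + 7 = -s^2 - 9*w^2 + w*(10*s - 8) + 1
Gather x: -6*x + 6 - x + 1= 7 - 7*x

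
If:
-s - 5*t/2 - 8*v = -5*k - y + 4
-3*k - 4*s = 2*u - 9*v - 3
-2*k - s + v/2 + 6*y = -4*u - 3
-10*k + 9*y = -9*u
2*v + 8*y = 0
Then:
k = -34*y/15 - 3/5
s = 23/15 - 748*y/135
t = 7346*y/675 - 256/75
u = -95*y/27 - 2/3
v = -4*y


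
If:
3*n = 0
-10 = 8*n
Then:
No Solution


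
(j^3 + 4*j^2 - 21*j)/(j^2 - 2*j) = (j^2 + 4*j - 21)/(j - 2)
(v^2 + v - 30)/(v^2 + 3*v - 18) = (v - 5)/(v - 3)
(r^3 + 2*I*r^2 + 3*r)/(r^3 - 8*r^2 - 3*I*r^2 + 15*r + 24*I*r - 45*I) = r*(r^2 + 2*I*r + 3)/(r^3 - r^2*(8 + 3*I) + 3*r*(5 + 8*I) - 45*I)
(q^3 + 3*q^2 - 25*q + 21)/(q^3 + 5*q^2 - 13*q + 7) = (q - 3)/(q - 1)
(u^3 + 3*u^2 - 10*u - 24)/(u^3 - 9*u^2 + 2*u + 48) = (u + 4)/(u - 8)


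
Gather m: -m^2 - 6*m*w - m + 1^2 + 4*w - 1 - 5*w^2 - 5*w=-m^2 + m*(-6*w - 1) - 5*w^2 - w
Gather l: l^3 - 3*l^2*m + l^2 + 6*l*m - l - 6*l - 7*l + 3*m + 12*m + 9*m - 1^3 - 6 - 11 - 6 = l^3 + l^2*(1 - 3*m) + l*(6*m - 14) + 24*m - 24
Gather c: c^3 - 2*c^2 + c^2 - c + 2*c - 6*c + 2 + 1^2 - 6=c^3 - c^2 - 5*c - 3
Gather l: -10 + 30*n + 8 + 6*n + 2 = 36*n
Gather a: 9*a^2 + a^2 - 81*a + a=10*a^2 - 80*a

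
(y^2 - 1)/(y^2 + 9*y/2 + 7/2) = 2*(y - 1)/(2*y + 7)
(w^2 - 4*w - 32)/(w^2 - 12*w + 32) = (w + 4)/(w - 4)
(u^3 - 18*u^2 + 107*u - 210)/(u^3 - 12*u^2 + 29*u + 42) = (u - 5)/(u + 1)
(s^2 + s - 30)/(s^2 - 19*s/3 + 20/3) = 3*(s + 6)/(3*s - 4)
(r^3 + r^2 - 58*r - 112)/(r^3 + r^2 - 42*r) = (r^2 - 6*r - 16)/(r*(r - 6))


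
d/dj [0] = 0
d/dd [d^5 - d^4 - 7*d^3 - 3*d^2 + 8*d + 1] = 5*d^4 - 4*d^3 - 21*d^2 - 6*d + 8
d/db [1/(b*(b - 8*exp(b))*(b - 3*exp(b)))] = (b*(b - 8*exp(b))*(3*exp(b) - 1) + b*(b - 3*exp(b))*(8*exp(b) - 1) - (b - 8*exp(b))*(b - 3*exp(b)))/(b^2*(b - 8*exp(b))^2*(b - 3*exp(b))^2)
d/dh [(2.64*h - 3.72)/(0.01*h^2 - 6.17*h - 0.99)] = (-0.0264*h^2 + 0.0744000000000007*h - 25.566)/(0.0001*h^4 - 0.1234*h^3 + 38.0491*h^2 + 12.2166*h + 0.9801)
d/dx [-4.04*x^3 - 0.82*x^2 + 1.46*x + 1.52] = -12.12*x^2 - 1.64*x + 1.46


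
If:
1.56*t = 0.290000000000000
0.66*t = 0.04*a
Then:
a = 3.07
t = 0.19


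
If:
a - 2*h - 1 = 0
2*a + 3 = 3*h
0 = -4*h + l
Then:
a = -9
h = -5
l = -20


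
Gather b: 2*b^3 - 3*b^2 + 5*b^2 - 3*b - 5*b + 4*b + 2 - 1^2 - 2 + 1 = 2*b^3 + 2*b^2 - 4*b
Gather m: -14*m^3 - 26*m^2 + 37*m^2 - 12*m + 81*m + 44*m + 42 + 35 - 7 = -14*m^3 + 11*m^2 + 113*m + 70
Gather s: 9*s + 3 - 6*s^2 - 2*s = -6*s^2 + 7*s + 3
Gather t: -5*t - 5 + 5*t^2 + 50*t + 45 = 5*t^2 + 45*t + 40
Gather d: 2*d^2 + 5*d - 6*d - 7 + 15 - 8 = 2*d^2 - d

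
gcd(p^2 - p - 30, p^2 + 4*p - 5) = p + 5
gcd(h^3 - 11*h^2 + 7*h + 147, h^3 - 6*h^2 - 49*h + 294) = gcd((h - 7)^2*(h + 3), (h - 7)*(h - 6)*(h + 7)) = h - 7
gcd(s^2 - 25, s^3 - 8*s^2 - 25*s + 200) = s^2 - 25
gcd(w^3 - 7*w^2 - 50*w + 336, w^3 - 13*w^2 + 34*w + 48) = w^2 - 14*w + 48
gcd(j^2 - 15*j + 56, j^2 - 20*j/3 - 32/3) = j - 8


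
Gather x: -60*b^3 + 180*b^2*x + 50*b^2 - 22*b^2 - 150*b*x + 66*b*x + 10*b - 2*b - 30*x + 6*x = -60*b^3 + 28*b^2 + 8*b + x*(180*b^2 - 84*b - 24)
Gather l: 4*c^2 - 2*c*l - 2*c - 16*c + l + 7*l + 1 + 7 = 4*c^2 - 18*c + l*(8 - 2*c) + 8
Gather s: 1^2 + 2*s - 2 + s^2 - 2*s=s^2 - 1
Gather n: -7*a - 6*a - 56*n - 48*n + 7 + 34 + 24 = -13*a - 104*n + 65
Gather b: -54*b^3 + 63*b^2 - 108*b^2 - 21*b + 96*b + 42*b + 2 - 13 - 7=-54*b^3 - 45*b^2 + 117*b - 18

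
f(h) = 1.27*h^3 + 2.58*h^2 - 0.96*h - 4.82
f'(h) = 3.81*h^2 + 5.16*h - 0.96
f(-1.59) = -1.88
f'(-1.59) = 0.47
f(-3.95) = -39.04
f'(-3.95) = 38.10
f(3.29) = 65.17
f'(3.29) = 57.26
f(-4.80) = -81.22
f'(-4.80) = 62.05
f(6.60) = 466.35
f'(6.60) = 199.06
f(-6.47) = -234.57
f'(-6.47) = 125.14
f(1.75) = 8.21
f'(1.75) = 19.74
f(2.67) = 35.18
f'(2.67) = 39.98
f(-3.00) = -13.01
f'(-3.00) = 17.85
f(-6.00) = -180.50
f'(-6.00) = 105.24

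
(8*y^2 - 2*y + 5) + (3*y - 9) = 8*y^2 + y - 4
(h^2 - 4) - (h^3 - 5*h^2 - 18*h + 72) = -h^3 + 6*h^2 + 18*h - 76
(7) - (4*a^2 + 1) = 6 - 4*a^2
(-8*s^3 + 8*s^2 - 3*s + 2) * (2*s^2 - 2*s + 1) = -16*s^5 + 32*s^4 - 30*s^3 + 18*s^2 - 7*s + 2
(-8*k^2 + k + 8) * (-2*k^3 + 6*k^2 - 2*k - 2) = 16*k^5 - 50*k^4 + 6*k^3 + 62*k^2 - 18*k - 16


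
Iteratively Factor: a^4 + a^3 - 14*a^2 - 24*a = (a + 2)*(a^3 - a^2 - 12*a) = a*(a + 2)*(a^2 - a - 12) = a*(a - 4)*(a + 2)*(a + 3)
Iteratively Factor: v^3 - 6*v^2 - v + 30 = (v + 2)*(v^2 - 8*v + 15) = (v - 3)*(v + 2)*(v - 5)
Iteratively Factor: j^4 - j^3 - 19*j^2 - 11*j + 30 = (j + 2)*(j^3 - 3*j^2 - 13*j + 15) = (j - 1)*(j + 2)*(j^2 - 2*j - 15) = (j - 5)*(j - 1)*(j + 2)*(j + 3)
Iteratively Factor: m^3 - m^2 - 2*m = (m + 1)*(m^2 - 2*m) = (m - 2)*(m + 1)*(m)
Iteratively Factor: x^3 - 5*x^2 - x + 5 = (x - 1)*(x^2 - 4*x - 5) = (x - 1)*(x + 1)*(x - 5)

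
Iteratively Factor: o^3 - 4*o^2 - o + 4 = (o + 1)*(o^2 - 5*o + 4) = (o - 4)*(o + 1)*(o - 1)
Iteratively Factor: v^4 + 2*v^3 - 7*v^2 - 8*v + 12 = (v + 3)*(v^3 - v^2 - 4*v + 4) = (v - 2)*(v + 3)*(v^2 + v - 2) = (v - 2)*(v - 1)*(v + 3)*(v + 2)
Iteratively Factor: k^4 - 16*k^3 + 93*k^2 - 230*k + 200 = (k - 4)*(k^3 - 12*k^2 + 45*k - 50) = (k - 5)*(k - 4)*(k^2 - 7*k + 10) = (k - 5)^2*(k - 4)*(k - 2)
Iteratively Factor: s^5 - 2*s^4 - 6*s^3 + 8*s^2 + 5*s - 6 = (s - 1)*(s^4 - s^3 - 7*s^2 + s + 6) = (s - 3)*(s - 1)*(s^3 + 2*s^2 - s - 2) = (s - 3)*(s - 1)*(s + 1)*(s^2 + s - 2) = (s - 3)*(s - 1)*(s + 1)*(s + 2)*(s - 1)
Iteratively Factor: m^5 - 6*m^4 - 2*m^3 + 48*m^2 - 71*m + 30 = (m - 1)*(m^4 - 5*m^3 - 7*m^2 + 41*m - 30) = (m - 1)*(m + 3)*(m^3 - 8*m^2 + 17*m - 10) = (m - 5)*(m - 1)*(m + 3)*(m^2 - 3*m + 2) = (m - 5)*(m - 2)*(m - 1)*(m + 3)*(m - 1)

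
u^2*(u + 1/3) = u^3 + u^2/3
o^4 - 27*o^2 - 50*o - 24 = (o - 6)*(o + 1)^2*(o + 4)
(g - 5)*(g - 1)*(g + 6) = g^3 - 31*g + 30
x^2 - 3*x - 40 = (x - 8)*(x + 5)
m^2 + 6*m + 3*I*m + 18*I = (m + 6)*(m + 3*I)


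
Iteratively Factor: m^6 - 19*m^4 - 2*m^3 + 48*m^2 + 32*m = (m - 2)*(m^5 + 2*m^4 - 15*m^3 - 32*m^2 - 16*m) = (m - 2)*(m + 1)*(m^4 + m^3 - 16*m^2 - 16*m) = (m - 2)*(m + 1)^2*(m^3 - 16*m) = m*(m - 2)*(m + 1)^2*(m^2 - 16) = m*(m - 2)*(m + 1)^2*(m + 4)*(m - 4)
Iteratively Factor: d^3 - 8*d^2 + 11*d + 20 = (d + 1)*(d^2 - 9*d + 20) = (d - 4)*(d + 1)*(d - 5)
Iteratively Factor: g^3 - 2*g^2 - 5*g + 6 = (g + 2)*(g^2 - 4*g + 3) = (g - 3)*(g + 2)*(g - 1)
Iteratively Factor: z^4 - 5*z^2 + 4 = (z + 1)*(z^3 - z^2 - 4*z + 4) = (z - 2)*(z + 1)*(z^2 + z - 2) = (z - 2)*(z + 1)*(z + 2)*(z - 1)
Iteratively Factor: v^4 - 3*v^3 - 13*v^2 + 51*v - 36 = (v - 1)*(v^3 - 2*v^2 - 15*v + 36) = (v - 1)*(v + 4)*(v^2 - 6*v + 9) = (v - 3)*(v - 1)*(v + 4)*(v - 3)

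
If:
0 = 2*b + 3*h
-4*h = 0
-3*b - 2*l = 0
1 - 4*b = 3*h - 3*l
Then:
No Solution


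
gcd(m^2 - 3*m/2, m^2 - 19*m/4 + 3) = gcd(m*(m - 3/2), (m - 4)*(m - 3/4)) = 1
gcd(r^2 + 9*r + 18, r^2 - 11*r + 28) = 1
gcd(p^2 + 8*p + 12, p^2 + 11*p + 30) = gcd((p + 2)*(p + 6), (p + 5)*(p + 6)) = p + 6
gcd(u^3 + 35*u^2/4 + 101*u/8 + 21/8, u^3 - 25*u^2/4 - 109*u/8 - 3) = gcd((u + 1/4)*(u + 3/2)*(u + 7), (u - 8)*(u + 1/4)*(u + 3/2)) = u^2 + 7*u/4 + 3/8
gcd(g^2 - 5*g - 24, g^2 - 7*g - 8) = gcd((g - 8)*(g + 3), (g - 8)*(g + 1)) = g - 8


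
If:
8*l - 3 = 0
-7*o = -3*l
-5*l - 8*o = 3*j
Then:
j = -59/56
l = 3/8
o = 9/56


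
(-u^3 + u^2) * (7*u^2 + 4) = -7*u^5 + 7*u^4 - 4*u^3 + 4*u^2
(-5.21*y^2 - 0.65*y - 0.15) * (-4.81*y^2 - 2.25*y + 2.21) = 25.0601*y^4 + 14.849*y^3 - 9.3301*y^2 - 1.099*y - 0.3315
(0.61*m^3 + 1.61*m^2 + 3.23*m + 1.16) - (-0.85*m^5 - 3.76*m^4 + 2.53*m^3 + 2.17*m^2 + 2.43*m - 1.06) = 0.85*m^5 + 3.76*m^4 - 1.92*m^3 - 0.56*m^2 + 0.8*m + 2.22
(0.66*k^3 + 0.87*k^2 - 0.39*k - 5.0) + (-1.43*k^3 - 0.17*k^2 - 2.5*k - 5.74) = -0.77*k^3 + 0.7*k^2 - 2.89*k - 10.74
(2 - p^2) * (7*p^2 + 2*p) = -7*p^4 - 2*p^3 + 14*p^2 + 4*p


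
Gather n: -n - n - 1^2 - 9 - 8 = -2*n - 18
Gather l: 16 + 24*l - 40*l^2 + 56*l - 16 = -40*l^2 + 80*l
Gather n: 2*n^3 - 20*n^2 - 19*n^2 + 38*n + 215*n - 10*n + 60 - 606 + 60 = 2*n^3 - 39*n^2 + 243*n - 486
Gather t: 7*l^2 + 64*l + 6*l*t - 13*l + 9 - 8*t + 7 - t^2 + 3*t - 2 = 7*l^2 + 51*l - t^2 + t*(6*l - 5) + 14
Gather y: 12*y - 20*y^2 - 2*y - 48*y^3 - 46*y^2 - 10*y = -48*y^3 - 66*y^2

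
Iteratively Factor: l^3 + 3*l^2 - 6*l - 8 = (l + 4)*(l^2 - l - 2) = (l - 2)*(l + 4)*(l + 1)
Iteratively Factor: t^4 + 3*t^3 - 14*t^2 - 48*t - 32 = (t + 1)*(t^3 + 2*t^2 - 16*t - 32) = (t - 4)*(t + 1)*(t^2 + 6*t + 8) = (t - 4)*(t + 1)*(t + 2)*(t + 4)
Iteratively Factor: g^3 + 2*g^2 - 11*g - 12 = (g + 4)*(g^2 - 2*g - 3) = (g + 1)*(g + 4)*(g - 3)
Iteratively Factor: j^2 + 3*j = (j + 3)*(j)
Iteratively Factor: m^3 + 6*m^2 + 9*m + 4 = (m + 4)*(m^2 + 2*m + 1) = (m + 1)*(m + 4)*(m + 1)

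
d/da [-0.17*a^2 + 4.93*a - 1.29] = 4.93 - 0.34*a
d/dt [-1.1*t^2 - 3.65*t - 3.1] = -2.2*t - 3.65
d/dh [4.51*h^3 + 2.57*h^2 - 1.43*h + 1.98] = 13.53*h^2 + 5.14*h - 1.43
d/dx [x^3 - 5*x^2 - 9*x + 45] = 3*x^2 - 10*x - 9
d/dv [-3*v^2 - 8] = -6*v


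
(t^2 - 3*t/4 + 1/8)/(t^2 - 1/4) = (4*t - 1)/(2*(2*t + 1))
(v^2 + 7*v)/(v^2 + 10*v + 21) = v/(v + 3)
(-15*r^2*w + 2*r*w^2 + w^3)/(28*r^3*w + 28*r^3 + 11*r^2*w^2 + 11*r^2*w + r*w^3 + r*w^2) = w*(-15*r^2 + 2*r*w + w^2)/(r*(28*r^2*w + 28*r^2 + 11*r*w^2 + 11*r*w + w^3 + w^2))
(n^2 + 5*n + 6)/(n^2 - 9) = (n + 2)/(n - 3)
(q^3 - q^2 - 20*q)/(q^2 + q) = (q^2 - q - 20)/(q + 1)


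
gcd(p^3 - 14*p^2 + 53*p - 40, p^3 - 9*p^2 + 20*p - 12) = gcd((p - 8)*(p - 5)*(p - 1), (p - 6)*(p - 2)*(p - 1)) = p - 1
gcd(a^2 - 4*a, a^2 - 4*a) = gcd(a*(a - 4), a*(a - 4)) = a^2 - 4*a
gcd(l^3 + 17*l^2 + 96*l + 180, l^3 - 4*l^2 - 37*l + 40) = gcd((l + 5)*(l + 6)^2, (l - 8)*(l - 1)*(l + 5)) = l + 5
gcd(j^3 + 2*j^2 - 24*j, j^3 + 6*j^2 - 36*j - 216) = j + 6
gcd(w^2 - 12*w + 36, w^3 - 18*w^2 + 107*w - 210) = w - 6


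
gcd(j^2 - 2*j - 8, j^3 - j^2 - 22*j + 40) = j - 4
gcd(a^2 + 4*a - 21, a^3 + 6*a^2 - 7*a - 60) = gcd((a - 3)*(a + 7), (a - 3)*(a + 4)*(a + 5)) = a - 3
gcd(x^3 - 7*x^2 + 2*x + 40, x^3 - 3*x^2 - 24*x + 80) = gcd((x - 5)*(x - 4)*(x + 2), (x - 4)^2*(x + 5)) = x - 4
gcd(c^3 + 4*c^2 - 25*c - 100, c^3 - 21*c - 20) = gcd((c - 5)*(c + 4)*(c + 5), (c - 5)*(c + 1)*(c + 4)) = c^2 - c - 20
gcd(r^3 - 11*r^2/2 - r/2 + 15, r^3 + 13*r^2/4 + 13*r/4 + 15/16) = r + 3/2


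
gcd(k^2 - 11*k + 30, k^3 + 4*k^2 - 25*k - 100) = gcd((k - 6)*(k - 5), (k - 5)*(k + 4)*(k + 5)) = k - 5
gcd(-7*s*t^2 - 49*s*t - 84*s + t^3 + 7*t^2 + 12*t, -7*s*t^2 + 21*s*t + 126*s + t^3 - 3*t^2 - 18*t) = 7*s*t + 21*s - t^2 - 3*t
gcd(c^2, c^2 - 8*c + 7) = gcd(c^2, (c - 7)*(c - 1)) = 1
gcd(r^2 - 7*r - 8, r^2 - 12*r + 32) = r - 8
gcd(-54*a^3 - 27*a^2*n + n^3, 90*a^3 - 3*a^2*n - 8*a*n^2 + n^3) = 18*a^2 + 3*a*n - n^2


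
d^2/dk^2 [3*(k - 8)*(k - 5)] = 6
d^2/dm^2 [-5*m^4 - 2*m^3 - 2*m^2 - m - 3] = -60*m^2 - 12*m - 4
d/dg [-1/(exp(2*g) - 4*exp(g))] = 2*(exp(g) - 2)*exp(-g)/(exp(g) - 4)^2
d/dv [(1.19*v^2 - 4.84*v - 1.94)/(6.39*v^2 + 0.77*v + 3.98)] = (31.8439*v^2 + 34.2656*v - 17.7694)/(40.8321*v^4 + 9.8406*v^3 + 51.4573*v^2 + 6.1292*v + 15.8404)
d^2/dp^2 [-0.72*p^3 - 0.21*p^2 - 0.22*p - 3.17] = -4.32*p - 0.42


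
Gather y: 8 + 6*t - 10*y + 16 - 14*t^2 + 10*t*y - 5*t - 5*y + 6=-14*t^2 + t + y*(10*t - 15) + 30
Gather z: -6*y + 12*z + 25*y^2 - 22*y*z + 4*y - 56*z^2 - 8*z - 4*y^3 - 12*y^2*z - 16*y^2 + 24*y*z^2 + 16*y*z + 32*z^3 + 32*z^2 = -4*y^3 + 9*y^2 - 2*y + 32*z^3 + z^2*(24*y - 24) + z*(-12*y^2 - 6*y + 4)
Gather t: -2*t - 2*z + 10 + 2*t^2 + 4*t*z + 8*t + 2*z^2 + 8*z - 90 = 2*t^2 + t*(4*z + 6) + 2*z^2 + 6*z - 80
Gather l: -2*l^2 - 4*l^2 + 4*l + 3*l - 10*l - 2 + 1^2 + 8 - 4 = -6*l^2 - 3*l + 3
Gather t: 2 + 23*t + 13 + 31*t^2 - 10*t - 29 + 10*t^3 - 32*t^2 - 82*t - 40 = 10*t^3 - t^2 - 69*t - 54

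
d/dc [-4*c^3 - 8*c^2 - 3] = 4*c*(-3*c - 4)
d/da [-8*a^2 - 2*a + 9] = -16*a - 2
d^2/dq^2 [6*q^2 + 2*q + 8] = 12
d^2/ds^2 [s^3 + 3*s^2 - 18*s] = 6*s + 6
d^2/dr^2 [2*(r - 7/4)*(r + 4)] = 4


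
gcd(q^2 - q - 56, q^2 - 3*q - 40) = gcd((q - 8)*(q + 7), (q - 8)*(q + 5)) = q - 8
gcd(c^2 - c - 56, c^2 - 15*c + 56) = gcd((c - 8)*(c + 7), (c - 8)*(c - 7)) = c - 8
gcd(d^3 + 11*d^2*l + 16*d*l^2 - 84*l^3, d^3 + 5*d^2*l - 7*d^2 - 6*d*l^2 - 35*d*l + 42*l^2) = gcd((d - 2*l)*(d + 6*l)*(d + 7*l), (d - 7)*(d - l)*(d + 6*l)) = d + 6*l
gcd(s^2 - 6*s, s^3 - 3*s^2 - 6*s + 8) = 1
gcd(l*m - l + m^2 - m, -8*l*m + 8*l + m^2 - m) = m - 1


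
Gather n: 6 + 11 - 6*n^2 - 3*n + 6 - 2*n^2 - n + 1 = -8*n^2 - 4*n + 24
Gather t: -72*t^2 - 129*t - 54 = -72*t^2 - 129*t - 54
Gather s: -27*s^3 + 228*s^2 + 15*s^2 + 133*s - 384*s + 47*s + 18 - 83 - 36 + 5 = -27*s^3 + 243*s^2 - 204*s - 96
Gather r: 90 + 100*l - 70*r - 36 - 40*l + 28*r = 60*l - 42*r + 54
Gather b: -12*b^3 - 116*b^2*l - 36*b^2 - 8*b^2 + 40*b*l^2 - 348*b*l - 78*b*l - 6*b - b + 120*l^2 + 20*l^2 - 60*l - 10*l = -12*b^3 + b^2*(-116*l - 44) + b*(40*l^2 - 426*l - 7) + 140*l^2 - 70*l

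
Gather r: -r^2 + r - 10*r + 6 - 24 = -r^2 - 9*r - 18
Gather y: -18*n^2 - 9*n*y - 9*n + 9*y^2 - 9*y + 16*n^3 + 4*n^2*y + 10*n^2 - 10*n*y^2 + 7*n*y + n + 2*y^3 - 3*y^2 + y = 16*n^3 - 8*n^2 - 8*n + 2*y^3 + y^2*(6 - 10*n) + y*(4*n^2 - 2*n - 8)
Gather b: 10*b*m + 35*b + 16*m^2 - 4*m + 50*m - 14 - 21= b*(10*m + 35) + 16*m^2 + 46*m - 35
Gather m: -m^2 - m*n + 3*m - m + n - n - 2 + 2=-m^2 + m*(2 - n)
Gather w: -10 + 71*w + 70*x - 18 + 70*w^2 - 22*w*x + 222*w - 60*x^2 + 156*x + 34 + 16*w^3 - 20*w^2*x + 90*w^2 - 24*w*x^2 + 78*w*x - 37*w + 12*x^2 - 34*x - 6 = 16*w^3 + w^2*(160 - 20*x) + w*(-24*x^2 + 56*x + 256) - 48*x^2 + 192*x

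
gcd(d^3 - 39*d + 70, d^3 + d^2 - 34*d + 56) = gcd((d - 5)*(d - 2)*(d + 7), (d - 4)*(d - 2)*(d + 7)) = d^2 + 5*d - 14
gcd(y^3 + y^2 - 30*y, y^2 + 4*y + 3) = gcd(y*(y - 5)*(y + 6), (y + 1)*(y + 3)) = 1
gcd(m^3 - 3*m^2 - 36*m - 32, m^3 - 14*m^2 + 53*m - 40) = m - 8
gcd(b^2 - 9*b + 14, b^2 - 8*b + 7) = b - 7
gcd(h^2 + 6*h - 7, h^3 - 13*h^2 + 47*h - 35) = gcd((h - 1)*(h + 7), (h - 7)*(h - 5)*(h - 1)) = h - 1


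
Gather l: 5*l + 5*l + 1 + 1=10*l + 2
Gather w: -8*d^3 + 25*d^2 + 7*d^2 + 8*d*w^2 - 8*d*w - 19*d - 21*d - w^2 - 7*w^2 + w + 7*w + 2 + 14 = -8*d^3 + 32*d^2 - 40*d + w^2*(8*d - 8) + w*(8 - 8*d) + 16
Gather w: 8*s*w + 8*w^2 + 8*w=8*w^2 + w*(8*s + 8)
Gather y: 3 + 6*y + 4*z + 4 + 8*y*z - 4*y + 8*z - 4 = y*(8*z + 2) + 12*z + 3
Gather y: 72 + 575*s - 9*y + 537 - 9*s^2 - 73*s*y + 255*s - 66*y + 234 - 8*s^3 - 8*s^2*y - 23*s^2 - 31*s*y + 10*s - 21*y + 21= -8*s^3 - 32*s^2 + 840*s + y*(-8*s^2 - 104*s - 96) + 864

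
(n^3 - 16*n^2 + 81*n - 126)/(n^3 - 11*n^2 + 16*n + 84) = (n - 3)/(n + 2)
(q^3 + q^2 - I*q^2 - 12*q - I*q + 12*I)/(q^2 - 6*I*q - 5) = (q^2 + q - 12)/(q - 5*I)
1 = 1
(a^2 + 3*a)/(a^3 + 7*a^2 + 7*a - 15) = a/(a^2 + 4*a - 5)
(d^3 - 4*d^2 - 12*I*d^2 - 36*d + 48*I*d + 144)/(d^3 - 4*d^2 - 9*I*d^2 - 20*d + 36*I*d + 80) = (d^2 - 12*I*d - 36)/(d^2 - 9*I*d - 20)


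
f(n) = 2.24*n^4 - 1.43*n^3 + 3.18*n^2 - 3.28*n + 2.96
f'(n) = 8.96*n^3 - 4.29*n^2 + 6.36*n - 3.28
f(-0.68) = 7.59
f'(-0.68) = -12.41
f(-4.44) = 1075.90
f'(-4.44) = -900.34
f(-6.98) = 5984.12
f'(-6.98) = -3303.70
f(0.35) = 2.17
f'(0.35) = -1.20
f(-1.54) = 33.37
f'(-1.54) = -55.97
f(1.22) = 6.06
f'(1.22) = 14.36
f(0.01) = 2.93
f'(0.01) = -3.22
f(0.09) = 2.69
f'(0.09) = -2.74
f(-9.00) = 16029.17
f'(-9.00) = -6939.85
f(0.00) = 2.96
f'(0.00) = -3.28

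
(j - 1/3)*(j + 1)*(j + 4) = j^3 + 14*j^2/3 + 7*j/3 - 4/3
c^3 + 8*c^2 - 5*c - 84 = (c - 3)*(c + 4)*(c + 7)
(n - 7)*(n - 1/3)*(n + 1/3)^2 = n^4 - 20*n^3/3 - 22*n^2/9 + 20*n/27 + 7/27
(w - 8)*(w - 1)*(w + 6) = w^3 - 3*w^2 - 46*w + 48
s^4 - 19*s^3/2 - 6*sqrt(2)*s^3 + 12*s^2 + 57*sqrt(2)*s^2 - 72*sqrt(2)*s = s*(s - 8)*(s - 3/2)*(s - 6*sqrt(2))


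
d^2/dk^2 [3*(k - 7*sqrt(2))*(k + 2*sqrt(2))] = 6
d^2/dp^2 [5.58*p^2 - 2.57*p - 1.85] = 11.1600000000000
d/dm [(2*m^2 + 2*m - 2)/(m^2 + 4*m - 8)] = 2*(3*m^2 - 14*m - 4)/(m^4 + 8*m^3 - 64*m + 64)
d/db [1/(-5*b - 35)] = 1/(5*(b + 7)^2)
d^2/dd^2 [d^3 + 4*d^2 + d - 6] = 6*d + 8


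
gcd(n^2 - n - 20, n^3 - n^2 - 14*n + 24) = n + 4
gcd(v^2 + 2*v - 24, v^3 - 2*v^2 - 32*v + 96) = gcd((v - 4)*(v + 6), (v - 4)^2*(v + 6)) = v^2 + 2*v - 24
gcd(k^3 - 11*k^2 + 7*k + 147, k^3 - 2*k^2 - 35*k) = k - 7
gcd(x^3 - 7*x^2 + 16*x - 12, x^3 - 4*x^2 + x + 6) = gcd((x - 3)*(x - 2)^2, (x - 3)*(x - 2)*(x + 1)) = x^2 - 5*x + 6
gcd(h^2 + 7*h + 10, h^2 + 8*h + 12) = h + 2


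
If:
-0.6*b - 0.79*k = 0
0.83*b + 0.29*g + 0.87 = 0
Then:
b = -1.31666666666667*k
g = 3.7683908045977*k - 3.0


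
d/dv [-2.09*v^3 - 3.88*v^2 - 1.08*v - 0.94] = -6.27*v^2 - 7.76*v - 1.08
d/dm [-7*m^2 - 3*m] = -14*m - 3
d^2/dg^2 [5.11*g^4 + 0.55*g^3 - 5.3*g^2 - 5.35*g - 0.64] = 61.32*g^2 + 3.3*g - 10.6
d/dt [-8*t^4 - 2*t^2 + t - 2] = -32*t^3 - 4*t + 1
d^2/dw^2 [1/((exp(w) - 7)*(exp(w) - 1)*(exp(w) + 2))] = (9*exp(5*w) - 66*exp(4*w) + 126*exp(3*w) + 36*exp(2*w) + 417*exp(w) + 126)*exp(w)/(exp(9*w) - 18*exp(8*w) + 81*exp(7*w) + 150*exp(6*w) - 1233*exp(5*w) - 702*exp(4*w) + 4395*exp(3*w) - 126*exp(2*w) - 5292*exp(w) + 2744)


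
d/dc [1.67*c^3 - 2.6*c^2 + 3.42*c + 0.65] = 5.01*c^2 - 5.2*c + 3.42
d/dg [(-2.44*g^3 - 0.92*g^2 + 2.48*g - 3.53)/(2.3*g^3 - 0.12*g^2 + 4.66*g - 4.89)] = (2.4088*g^4 - 34.1488*g^3 + 56.1622*g^2 + 8.1504*g + 4.3226)/(5.29*g^6 - 0.552*g^5 + 21.4504*g^4 - 23.6124*g^3 + 22.8892*g^2 - 45.5748*g + 23.9121)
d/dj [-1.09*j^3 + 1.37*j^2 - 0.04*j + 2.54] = -3.27*j^2 + 2.74*j - 0.04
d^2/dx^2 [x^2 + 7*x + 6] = 2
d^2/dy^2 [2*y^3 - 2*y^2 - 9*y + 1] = 12*y - 4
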